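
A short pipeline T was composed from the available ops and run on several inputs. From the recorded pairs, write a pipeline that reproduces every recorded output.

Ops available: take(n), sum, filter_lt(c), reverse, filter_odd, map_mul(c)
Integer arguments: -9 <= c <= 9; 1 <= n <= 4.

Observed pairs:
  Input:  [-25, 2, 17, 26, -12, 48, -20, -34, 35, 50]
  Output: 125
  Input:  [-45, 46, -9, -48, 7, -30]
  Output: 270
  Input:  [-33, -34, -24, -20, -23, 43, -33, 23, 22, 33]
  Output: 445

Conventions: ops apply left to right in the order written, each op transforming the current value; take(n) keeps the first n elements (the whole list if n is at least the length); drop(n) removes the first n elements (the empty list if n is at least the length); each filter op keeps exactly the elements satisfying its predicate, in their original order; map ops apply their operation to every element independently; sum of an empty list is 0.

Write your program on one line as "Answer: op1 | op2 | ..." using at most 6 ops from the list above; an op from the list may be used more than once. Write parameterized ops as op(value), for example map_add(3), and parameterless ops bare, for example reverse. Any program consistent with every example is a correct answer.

reverse | filter_lt(-3) | filter_odd | map_mul(-5) | sum

Check, running the answer program on each example:
  [-25, 2, 17, 26, -12, 48, -20, -34, 35, 50] -> [50, 35, -34, -20, 48, -12, 26, 17, 2, -25] -> [-34, -20, -12, -25] -> [-25] -> [125] -> 125
  [-45, 46, -9, -48, 7, -30] -> [-30, 7, -48, -9, 46, -45] -> [-30, -48, -9, -45] -> [-9, -45] -> [45, 225] -> 270
  [-33, -34, -24, -20, -23, 43, -33, 23, 22, 33] -> [33, 22, 23, -33, 43, -23, -20, -24, -34, -33] -> [-33, -23, -20, -24, -34, -33] -> [-33, -23, -33] -> [165, 115, 165] -> 445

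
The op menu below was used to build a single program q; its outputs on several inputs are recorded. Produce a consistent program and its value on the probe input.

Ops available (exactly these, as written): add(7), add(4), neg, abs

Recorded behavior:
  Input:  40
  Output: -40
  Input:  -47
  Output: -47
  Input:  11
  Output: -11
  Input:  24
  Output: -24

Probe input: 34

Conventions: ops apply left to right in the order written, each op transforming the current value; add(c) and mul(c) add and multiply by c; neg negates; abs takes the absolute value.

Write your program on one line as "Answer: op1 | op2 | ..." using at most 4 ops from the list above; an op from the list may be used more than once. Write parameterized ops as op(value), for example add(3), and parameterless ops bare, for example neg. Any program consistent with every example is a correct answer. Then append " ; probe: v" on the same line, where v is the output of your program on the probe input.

neg | abs | neg ; probe: -34

Check, running the answer program on each example:
  40 -> -40 -> 40 -> -40
  -47 -> 47 -> 47 -> -47
  11 -> -11 -> 11 -> -11
  24 -> -24 -> 24 -> -24
  probe: 34 -> -34 -> 34 -> -34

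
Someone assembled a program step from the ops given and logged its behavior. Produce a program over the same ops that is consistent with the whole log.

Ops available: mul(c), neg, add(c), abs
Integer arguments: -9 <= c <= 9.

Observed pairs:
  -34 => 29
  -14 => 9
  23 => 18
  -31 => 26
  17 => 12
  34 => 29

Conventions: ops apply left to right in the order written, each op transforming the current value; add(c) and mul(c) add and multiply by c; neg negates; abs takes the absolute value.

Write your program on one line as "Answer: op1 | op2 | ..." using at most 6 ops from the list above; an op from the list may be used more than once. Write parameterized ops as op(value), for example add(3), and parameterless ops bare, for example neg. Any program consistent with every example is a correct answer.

abs | neg | add(-2) | add(7) | abs

Check, running the answer program on each example:
  -34 -> 34 -> -34 -> -36 -> -29 -> 29
  -14 -> 14 -> -14 -> -16 -> -9 -> 9
  23 -> 23 -> -23 -> -25 -> -18 -> 18
  -31 -> 31 -> -31 -> -33 -> -26 -> 26
  17 -> 17 -> -17 -> -19 -> -12 -> 12
  34 -> 34 -> -34 -> -36 -> -29 -> 29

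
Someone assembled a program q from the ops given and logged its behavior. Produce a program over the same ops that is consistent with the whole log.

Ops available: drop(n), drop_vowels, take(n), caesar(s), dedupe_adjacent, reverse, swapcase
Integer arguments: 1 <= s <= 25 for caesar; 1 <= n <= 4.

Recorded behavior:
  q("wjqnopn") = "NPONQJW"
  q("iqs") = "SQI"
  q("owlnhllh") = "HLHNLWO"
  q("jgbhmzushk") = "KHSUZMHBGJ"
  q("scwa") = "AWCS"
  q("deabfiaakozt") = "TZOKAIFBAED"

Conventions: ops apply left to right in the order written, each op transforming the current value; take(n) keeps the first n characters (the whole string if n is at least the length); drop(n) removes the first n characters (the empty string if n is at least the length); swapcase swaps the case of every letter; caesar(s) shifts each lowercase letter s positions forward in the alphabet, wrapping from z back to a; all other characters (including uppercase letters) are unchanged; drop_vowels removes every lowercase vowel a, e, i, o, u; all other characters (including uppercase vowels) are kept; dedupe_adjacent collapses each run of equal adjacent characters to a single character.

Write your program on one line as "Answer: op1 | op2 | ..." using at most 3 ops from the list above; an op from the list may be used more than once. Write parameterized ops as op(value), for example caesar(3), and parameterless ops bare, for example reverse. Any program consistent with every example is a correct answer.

reverse | dedupe_adjacent | swapcase

Check, running the answer program on each example:
  "wjqnopn" -> "nponqjw" -> "nponqjw" -> "NPONQJW"
  "iqs" -> "sqi" -> "sqi" -> "SQI"
  "owlnhllh" -> "hllhnlwo" -> "hlhnlwo" -> "HLHNLWO"
  "jgbhmzushk" -> "khsuzmhbgj" -> "khsuzmhbgj" -> "KHSUZMHBGJ"
  "scwa" -> "awcs" -> "awcs" -> "AWCS"
  "deabfiaakozt" -> "tzokaaifbaed" -> "tzokaifbaed" -> "TZOKAIFBAED"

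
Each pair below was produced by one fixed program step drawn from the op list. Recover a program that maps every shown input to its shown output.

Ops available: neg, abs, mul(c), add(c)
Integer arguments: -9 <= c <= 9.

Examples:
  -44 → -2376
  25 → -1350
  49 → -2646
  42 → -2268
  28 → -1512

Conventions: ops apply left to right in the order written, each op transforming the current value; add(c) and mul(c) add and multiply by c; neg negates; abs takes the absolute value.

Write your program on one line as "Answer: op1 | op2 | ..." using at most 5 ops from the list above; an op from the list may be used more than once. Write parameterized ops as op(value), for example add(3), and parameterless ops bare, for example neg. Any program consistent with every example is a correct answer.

mul(-6) | mul(9) | abs | mul(-1)

Check, running the answer program on each example:
  -44 -> 264 -> 2376 -> 2376 -> -2376
  25 -> -150 -> -1350 -> 1350 -> -1350
  49 -> -294 -> -2646 -> 2646 -> -2646
  42 -> -252 -> -2268 -> 2268 -> -2268
  28 -> -168 -> -1512 -> 1512 -> -1512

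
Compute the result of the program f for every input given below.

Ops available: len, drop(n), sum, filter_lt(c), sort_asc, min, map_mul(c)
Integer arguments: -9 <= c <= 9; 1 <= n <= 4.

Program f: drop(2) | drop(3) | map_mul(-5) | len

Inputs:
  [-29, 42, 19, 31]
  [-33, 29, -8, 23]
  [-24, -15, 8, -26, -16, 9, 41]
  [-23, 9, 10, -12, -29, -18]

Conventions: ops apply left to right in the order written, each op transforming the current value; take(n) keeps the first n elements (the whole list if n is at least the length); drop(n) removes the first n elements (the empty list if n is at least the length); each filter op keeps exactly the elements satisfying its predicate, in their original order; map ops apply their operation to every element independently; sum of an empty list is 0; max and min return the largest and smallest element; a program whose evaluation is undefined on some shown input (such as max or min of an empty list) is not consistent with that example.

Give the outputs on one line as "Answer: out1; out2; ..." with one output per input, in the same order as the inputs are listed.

0; 0; 2; 1

Execution, op by op:
  [-29, 42, 19, 31] -> [19, 31] -> [] -> [] -> 0
  [-33, 29, -8, 23] -> [-8, 23] -> [] -> [] -> 0
  [-24, -15, 8, -26, -16, 9, 41] -> [8, -26, -16, 9, 41] -> [9, 41] -> [-45, -205] -> 2
  [-23, 9, 10, -12, -29, -18] -> [10, -12, -29, -18] -> [-18] -> [90] -> 1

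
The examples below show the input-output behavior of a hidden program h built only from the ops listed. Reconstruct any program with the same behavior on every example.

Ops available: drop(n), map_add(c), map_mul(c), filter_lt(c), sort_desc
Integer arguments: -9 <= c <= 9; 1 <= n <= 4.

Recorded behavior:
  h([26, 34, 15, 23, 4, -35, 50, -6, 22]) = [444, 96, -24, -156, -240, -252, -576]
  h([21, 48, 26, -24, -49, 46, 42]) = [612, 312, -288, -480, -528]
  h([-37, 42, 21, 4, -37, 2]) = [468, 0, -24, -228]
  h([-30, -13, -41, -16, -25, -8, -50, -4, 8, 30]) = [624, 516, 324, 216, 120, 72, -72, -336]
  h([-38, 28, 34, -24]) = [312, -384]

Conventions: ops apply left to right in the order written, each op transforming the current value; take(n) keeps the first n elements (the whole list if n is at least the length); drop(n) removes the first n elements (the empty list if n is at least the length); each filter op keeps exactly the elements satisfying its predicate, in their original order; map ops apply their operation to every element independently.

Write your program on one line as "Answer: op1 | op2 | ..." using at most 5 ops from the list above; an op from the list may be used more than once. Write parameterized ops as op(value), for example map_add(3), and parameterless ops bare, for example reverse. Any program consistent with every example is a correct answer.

map_mul(-2) | map_add(4) | map_mul(6) | drop(2) | sort_desc

Check, running the answer program on each example:
  [26, 34, 15, 23, 4, -35, 50, -6, 22] -> [-52, -68, -30, -46, -8, 70, -100, 12, -44] -> [-48, -64, -26, -42, -4, 74, -96, 16, -40] -> [-288, -384, -156, -252, -24, 444, -576, 96, -240] -> [-156, -252, -24, 444, -576, 96, -240] -> [444, 96, -24, -156, -240, -252, -576]
  [21, 48, 26, -24, -49, 46, 42] -> [-42, -96, -52, 48, 98, -92, -84] -> [-38, -92, -48, 52, 102, -88, -80] -> [-228, -552, -288, 312, 612, -528, -480] -> [-288, 312, 612, -528, -480] -> [612, 312, -288, -480, -528]
  [-37, 42, 21, 4, -37, 2] -> [74, -84, -42, -8, 74, -4] -> [78, -80, -38, -4, 78, 0] -> [468, -480, -228, -24, 468, 0] -> [-228, -24, 468, 0] -> [468, 0, -24, -228]
  [-30, -13, -41, -16, -25, -8, -50, -4, 8, 30] -> [60, 26, 82, 32, 50, 16, 100, 8, -16, -60] -> [64, 30, 86, 36, 54, 20, 104, 12, -12, -56] -> [384, 180, 516, 216, 324, 120, 624, 72, -72, -336] -> [516, 216, 324, 120, 624, 72, -72, -336] -> [624, 516, 324, 216, 120, 72, -72, -336]
  [-38, 28, 34, -24] -> [76, -56, -68, 48] -> [80, -52, -64, 52] -> [480, -312, -384, 312] -> [-384, 312] -> [312, -384]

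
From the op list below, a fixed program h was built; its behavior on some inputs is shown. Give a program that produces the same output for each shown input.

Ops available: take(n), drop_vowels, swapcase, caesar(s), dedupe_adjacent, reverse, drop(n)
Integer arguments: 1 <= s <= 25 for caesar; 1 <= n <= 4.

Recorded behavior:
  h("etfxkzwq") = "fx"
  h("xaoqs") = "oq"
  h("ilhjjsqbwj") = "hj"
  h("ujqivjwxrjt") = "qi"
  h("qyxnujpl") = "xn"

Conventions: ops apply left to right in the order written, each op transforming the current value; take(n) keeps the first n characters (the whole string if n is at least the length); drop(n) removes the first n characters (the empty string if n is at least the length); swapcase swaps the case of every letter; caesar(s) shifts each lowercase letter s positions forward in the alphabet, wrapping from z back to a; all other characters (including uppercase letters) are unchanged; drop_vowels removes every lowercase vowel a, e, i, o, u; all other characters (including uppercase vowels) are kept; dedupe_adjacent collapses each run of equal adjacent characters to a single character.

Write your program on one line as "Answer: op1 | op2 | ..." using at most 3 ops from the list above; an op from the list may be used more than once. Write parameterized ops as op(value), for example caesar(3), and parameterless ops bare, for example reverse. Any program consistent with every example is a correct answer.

drop(2) | take(2)

Check, running the answer program on each example:
  "etfxkzwq" -> "fxkzwq" -> "fx"
  "xaoqs" -> "oqs" -> "oq"
  "ilhjjsqbwj" -> "hjjsqbwj" -> "hj"
  "ujqivjwxrjt" -> "qivjwxrjt" -> "qi"
  "qyxnujpl" -> "xnujpl" -> "xn"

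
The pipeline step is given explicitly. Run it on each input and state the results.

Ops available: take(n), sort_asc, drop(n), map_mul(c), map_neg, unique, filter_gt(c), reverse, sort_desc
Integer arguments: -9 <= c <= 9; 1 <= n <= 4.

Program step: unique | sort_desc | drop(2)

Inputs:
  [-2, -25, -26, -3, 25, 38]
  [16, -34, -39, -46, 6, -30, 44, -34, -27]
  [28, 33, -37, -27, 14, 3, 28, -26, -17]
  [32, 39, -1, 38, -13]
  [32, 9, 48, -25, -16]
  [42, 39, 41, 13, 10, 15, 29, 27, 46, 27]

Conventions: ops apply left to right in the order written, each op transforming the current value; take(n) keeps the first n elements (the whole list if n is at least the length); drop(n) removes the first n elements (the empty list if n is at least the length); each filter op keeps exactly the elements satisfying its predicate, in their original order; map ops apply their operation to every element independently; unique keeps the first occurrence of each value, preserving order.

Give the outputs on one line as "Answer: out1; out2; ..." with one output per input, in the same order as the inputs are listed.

Execution, op by op:
  [-2, -25, -26, -3, 25, 38] -> [-2, -25, -26, -3, 25, 38] -> [38, 25, -2, -3, -25, -26] -> [-2, -3, -25, -26]
  [16, -34, -39, -46, 6, -30, 44, -34, -27] -> [16, -34, -39, -46, 6, -30, 44, -27] -> [44, 16, 6, -27, -30, -34, -39, -46] -> [6, -27, -30, -34, -39, -46]
  [28, 33, -37, -27, 14, 3, 28, -26, -17] -> [28, 33, -37, -27, 14, 3, -26, -17] -> [33, 28, 14, 3, -17, -26, -27, -37] -> [14, 3, -17, -26, -27, -37]
  [32, 39, -1, 38, -13] -> [32, 39, -1, 38, -13] -> [39, 38, 32, -1, -13] -> [32, -1, -13]
  [32, 9, 48, -25, -16] -> [32, 9, 48, -25, -16] -> [48, 32, 9, -16, -25] -> [9, -16, -25]
  [42, 39, 41, 13, 10, 15, 29, 27, 46, 27] -> [42, 39, 41, 13, 10, 15, 29, 27, 46] -> [46, 42, 41, 39, 29, 27, 15, 13, 10] -> [41, 39, 29, 27, 15, 13, 10]

[-2, -3, -25, -26]; [6, -27, -30, -34, -39, -46]; [14, 3, -17, -26, -27, -37]; [32, -1, -13]; [9, -16, -25]; [41, 39, 29, 27, 15, 13, 10]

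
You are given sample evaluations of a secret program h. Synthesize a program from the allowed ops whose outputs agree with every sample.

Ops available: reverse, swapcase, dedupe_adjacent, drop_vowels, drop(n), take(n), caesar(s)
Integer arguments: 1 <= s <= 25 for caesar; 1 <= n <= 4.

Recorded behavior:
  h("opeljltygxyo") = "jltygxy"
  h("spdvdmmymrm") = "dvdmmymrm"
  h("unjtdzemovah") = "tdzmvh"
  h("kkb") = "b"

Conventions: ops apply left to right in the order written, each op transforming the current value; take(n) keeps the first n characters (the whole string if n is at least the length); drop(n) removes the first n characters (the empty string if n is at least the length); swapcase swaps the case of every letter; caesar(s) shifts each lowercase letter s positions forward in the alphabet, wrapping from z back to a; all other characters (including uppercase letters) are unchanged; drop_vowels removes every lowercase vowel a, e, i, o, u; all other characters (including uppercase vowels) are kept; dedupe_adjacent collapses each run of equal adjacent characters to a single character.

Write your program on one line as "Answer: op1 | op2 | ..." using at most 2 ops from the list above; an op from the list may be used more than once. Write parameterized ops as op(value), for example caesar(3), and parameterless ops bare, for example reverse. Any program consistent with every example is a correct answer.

drop_vowels | drop(2)

Check, running the answer program on each example:
  "opeljltygxyo" -> "pljltygxy" -> "jltygxy"
  "spdvdmmymrm" -> "spdvdmmymrm" -> "dvdmmymrm"
  "unjtdzemovah" -> "njtdzmvh" -> "tdzmvh"
  "kkb" -> "kkb" -> "b"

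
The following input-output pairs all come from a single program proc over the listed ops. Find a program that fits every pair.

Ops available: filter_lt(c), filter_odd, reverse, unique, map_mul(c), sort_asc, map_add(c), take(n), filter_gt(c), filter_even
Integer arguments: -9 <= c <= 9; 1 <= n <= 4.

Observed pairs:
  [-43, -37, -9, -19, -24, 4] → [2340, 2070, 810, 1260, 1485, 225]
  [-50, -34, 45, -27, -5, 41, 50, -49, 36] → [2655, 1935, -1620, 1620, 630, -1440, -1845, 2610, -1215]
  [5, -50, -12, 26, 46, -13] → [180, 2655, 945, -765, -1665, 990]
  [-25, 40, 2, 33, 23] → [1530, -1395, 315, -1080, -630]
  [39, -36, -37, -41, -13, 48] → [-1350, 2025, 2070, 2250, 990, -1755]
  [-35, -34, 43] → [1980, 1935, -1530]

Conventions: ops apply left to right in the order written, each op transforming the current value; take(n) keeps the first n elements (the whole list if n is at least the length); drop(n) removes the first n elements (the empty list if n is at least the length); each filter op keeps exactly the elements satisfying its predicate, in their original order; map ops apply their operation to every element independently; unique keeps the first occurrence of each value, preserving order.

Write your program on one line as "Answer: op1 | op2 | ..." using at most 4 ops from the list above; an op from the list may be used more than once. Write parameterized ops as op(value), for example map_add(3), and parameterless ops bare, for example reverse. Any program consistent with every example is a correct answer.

map_add(-9) | map_mul(9) | map_mul(-5)

Check, running the answer program on each example:
  [-43, -37, -9, -19, -24, 4] -> [-52, -46, -18, -28, -33, -5] -> [-468, -414, -162, -252, -297, -45] -> [2340, 2070, 810, 1260, 1485, 225]
  [-50, -34, 45, -27, -5, 41, 50, -49, 36] -> [-59, -43, 36, -36, -14, 32, 41, -58, 27] -> [-531, -387, 324, -324, -126, 288, 369, -522, 243] -> [2655, 1935, -1620, 1620, 630, -1440, -1845, 2610, -1215]
  [5, -50, -12, 26, 46, -13] -> [-4, -59, -21, 17, 37, -22] -> [-36, -531, -189, 153, 333, -198] -> [180, 2655, 945, -765, -1665, 990]
  [-25, 40, 2, 33, 23] -> [-34, 31, -7, 24, 14] -> [-306, 279, -63, 216, 126] -> [1530, -1395, 315, -1080, -630]
  [39, -36, -37, -41, -13, 48] -> [30, -45, -46, -50, -22, 39] -> [270, -405, -414, -450, -198, 351] -> [-1350, 2025, 2070, 2250, 990, -1755]
  [-35, -34, 43] -> [-44, -43, 34] -> [-396, -387, 306] -> [1980, 1935, -1530]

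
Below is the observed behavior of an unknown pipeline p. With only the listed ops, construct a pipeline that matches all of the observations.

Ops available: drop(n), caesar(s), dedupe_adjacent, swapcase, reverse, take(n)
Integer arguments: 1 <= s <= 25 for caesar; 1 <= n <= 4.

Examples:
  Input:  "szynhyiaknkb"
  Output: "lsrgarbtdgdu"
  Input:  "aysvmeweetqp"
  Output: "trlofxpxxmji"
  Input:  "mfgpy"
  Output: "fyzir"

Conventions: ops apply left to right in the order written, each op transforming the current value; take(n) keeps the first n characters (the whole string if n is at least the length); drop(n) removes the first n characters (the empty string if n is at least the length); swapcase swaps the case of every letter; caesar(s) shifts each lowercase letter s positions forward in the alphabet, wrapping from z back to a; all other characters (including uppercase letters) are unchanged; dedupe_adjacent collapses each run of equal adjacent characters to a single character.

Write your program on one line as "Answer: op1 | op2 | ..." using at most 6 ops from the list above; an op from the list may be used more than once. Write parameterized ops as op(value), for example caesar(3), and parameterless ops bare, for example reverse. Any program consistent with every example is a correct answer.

caesar(1) | caesar(19) | reverse | caesar(25) | reverse

Check, running the answer program on each example:
  "szynhyiaknkb" -> "tazoizjblolc" -> "mtshbscuehev" -> "veheucsbhstm" -> "udgdtbragrsl" -> "lsrgarbtdgdu"
  "aysvmeweetqp" -> "bztwnfxffurq" -> "usmpgyqyynkj" -> "jknyyqygpmsu" -> "ijmxxpxfolrt" -> "trlofxpxxmji"
  "mfgpy" -> "nghqz" -> "gzajs" -> "sjazg" -> "rizyf" -> "fyzir"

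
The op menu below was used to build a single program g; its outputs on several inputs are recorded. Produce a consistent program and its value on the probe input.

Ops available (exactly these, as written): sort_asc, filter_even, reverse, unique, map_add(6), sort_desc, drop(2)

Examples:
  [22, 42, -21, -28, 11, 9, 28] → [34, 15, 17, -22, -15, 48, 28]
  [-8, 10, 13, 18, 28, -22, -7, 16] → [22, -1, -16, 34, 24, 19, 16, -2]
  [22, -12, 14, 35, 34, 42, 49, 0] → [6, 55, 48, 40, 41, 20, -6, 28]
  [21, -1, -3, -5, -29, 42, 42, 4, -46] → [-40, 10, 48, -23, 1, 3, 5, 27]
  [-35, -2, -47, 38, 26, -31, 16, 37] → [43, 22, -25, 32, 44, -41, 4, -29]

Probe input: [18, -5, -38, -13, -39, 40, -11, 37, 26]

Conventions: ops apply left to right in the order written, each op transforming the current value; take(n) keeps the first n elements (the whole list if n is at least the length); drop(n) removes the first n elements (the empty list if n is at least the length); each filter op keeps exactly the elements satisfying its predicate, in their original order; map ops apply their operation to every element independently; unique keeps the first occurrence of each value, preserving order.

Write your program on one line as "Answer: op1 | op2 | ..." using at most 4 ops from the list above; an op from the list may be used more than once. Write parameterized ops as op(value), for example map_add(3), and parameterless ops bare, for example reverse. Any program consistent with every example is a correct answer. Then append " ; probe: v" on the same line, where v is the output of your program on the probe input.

map_add(6) | unique | reverse ; probe: [32, 43, -5, 46, -33, -7, -32, 1, 24]

Check, running the answer program on each example:
  [22, 42, -21, -28, 11, 9, 28] -> [28, 48, -15, -22, 17, 15, 34] -> [28, 48, -15, -22, 17, 15, 34] -> [34, 15, 17, -22, -15, 48, 28]
  [-8, 10, 13, 18, 28, -22, -7, 16] -> [-2, 16, 19, 24, 34, -16, -1, 22] -> [-2, 16, 19, 24, 34, -16, -1, 22] -> [22, -1, -16, 34, 24, 19, 16, -2]
  [22, -12, 14, 35, 34, 42, 49, 0] -> [28, -6, 20, 41, 40, 48, 55, 6] -> [28, -6, 20, 41, 40, 48, 55, 6] -> [6, 55, 48, 40, 41, 20, -6, 28]
  [21, -1, -3, -5, -29, 42, 42, 4, -46] -> [27, 5, 3, 1, -23, 48, 48, 10, -40] -> [27, 5, 3, 1, -23, 48, 10, -40] -> [-40, 10, 48, -23, 1, 3, 5, 27]
  [-35, -2, -47, 38, 26, -31, 16, 37] -> [-29, 4, -41, 44, 32, -25, 22, 43] -> [-29, 4, -41, 44, 32, -25, 22, 43] -> [43, 22, -25, 32, 44, -41, 4, -29]
  probe: [18, -5, -38, -13, -39, 40, -11, 37, 26] -> [24, 1, -32, -7, -33, 46, -5, 43, 32] -> [24, 1, -32, -7, -33, 46, -5, 43, 32] -> [32, 43, -5, 46, -33, -7, -32, 1, 24]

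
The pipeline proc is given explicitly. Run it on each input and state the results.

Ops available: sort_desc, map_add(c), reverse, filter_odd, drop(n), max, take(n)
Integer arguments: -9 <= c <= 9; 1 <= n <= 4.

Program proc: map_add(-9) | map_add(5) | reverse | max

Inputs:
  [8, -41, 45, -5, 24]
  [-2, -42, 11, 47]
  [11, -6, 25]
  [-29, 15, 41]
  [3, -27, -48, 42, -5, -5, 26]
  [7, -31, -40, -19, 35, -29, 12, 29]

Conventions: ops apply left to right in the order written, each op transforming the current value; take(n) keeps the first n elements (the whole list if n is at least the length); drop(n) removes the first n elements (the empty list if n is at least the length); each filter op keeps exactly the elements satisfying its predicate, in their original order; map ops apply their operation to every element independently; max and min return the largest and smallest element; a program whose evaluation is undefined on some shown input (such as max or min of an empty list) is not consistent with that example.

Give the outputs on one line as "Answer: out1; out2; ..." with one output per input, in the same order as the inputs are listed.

Execution, op by op:
  [8, -41, 45, -5, 24] -> [-1, -50, 36, -14, 15] -> [4, -45, 41, -9, 20] -> [20, -9, 41, -45, 4] -> 41
  [-2, -42, 11, 47] -> [-11, -51, 2, 38] -> [-6, -46, 7, 43] -> [43, 7, -46, -6] -> 43
  [11, -6, 25] -> [2, -15, 16] -> [7, -10, 21] -> [21, -10, 7] -> 21
  [-29, 15, 41] -> [-38, 6, 32] -> [-33, 11, 37] -> [37, 11, -33] -> 37
  [3, -27, -48, 42, -5, -5, 26] -> [-6, -36, -57, 33, -14, -14, 17] -> [-1, -31, -52, 38, -9, -9, 22] -> [22, -9, -9, 38, -52, -31, -1] -> 38
  [7, -31, -40, -19, 35, -29, 12, 29] -> [-2, -40, -49, -28, 26, -38, 3, 20] -> [3, -35, -44, -23, 31, -33, 8, 25] -> [25, 8, -33, 31, -23, -44, -35, 3] -> 31

41; 43; 21; 37; 38; 31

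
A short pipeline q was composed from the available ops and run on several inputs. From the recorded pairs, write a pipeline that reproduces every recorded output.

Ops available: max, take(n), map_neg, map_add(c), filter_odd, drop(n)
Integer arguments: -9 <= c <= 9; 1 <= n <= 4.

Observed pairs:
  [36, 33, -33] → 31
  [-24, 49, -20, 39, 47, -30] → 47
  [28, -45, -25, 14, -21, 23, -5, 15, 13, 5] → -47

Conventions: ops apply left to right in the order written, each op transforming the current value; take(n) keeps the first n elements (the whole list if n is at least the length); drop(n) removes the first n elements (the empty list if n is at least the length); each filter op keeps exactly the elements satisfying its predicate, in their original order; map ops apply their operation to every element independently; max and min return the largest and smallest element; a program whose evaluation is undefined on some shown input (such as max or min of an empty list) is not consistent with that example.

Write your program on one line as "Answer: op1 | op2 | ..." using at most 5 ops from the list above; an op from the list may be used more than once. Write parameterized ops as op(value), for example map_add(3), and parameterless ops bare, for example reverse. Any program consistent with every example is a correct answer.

filter_odd | take(1) | map_add(-2) | max

Check, running the answer program on each example:
  [36, 33, -33] -> [33, -33] -> [33] -> [31] -> 31
  [-24, 49, -20, 39, 47, -30] -> [49, 39, 47] -> [49] -> [47] -> 47
  [28, -45, -25, 14, -21, 23, -5, 15, 13, 5] -> [-45, -25, -21, 23, -5, 15, 13, 5] -> [-45] -> [-47] -> -47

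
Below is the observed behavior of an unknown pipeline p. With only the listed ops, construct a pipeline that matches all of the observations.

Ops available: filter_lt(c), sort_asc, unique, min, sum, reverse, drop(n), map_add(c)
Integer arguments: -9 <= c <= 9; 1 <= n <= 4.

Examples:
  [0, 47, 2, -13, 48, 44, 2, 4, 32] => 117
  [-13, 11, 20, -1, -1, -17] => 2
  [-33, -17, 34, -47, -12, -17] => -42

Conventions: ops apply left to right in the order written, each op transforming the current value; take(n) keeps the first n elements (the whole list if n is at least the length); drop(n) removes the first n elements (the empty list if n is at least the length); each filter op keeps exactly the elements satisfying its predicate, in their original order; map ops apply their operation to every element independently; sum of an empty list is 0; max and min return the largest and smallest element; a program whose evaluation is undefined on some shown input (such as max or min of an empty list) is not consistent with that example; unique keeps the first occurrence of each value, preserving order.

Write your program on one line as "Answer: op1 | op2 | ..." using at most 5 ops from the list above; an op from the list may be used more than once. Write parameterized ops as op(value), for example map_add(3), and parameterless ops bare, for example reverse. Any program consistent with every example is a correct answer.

drop(2) | unique | sort_asc | sum

Check, running the answer program on each example:
  [0, 47, 2, -13, 48, 44, 2, 4, 32] -> [2, -13, 48, 44, 2, 4, 32] -> [2, -13, 48, 44, 4, 32] -> [-13, 2, 4, 32, 44, 48] -> 117
  [-13, 11, 20, -1, -1, -17] -> [20, -1, -1, -17] -> [20, -1, -17] -> [-17, -1, 20] -> 2
  [-33, -17, 34, -47, -12, -17] -> [34, -47, -12, -17] -> [34, -47, -12, -17] -> [-47, -17, -12, 34] -> -42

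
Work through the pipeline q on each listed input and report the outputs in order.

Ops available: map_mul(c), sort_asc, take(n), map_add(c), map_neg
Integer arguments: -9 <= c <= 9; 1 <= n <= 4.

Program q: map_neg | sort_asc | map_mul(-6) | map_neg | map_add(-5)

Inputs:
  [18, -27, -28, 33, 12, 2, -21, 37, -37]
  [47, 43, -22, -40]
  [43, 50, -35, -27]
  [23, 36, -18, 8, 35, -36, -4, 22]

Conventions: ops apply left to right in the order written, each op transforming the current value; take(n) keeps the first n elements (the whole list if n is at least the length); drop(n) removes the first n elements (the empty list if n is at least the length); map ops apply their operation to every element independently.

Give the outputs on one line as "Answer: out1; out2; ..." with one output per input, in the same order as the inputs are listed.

[-227, -203, -113, -77, -17, 121, 157, 163, 217]; [-287, -263, 127, 235]; [-305, -263, 157, 205]; [-221, -215, -143, -137, -53, 19, 103, 211]

Execution, op by op:
  [18, -27, -28, 33, 12, 2, -21, 37, -37] -> [-18, 27, 28, -33, -12, -2, 21, -37, 37] -> [-37, -33, -18, -12, -2, 21, 27, 28, 37] -> [222, 198, 108, 72, 12, -126, -162, -168, -222] -> [-222, -198, -108, -72, -12, 126, 162, 168, 222] -> [-227, -203, -113, -77, -17, 121, 157, 163, 217]
  [47, 43, -22, -40] -> [-47, -43, 22, 40] -> [-47, -43, 22, 40] -> [282, 258, -132, -240] -> [-282, -258, 132, 240] -> [-287, -263, 127, 235]
  [43, 50, -35, -27] -> [-43, -50, 35, 27] -> [-50, -43, 27, 35] -> [300, 258, -162, -210] -> [-300, -258, 162, 210] -> [-305, -263, 157, 205]
  [23, 36, -18, 8, 35, -36, -4, 22] -> [-23, -36, 18, -8, -35, 36, 4, -22] -> [-36, -35, -23, -22, -8, 4, 18, 36] -> [216, 210, 138, 132, 48, -24, -108, -216] -> [-216, -210, -138, -132, -48, 24, 108, 216] -> [-221, -215, -143, -137, -53, 19, 103, 211]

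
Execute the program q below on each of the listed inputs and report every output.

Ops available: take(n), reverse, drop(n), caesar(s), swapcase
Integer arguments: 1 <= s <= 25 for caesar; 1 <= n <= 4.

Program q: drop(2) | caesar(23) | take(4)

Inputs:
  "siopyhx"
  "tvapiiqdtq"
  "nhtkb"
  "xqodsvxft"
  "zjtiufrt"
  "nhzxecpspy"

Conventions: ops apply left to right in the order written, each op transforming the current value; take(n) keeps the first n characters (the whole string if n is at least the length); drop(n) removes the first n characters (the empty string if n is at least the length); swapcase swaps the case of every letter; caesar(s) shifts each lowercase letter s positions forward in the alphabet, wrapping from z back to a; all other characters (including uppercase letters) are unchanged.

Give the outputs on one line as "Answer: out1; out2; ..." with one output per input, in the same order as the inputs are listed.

"lmve"; "xmff"; "qhy"; "laps"; "qfrc"; "wubz"

Execution, op by op:
  "siopyhx" -> "opyhx" -> "lmveu" -> "lmve"
  "tvapiiqdtq" -> "apiiqdtq" -> "xmffnaqn" -> "xmff"
  "nhtkb" -> "tkb" -> "qhy" -> "qhy"
  "xqodsvxft" -> "odsvxft" -> "lapsucq" -> "laps"
  "zjtiufrt" -> "tiufrt" -> "qfrcoq" -> "qfrc"
  "nhzxecpspy" -> "zxecpspy" -> "wubzmpmv" -> "wubz"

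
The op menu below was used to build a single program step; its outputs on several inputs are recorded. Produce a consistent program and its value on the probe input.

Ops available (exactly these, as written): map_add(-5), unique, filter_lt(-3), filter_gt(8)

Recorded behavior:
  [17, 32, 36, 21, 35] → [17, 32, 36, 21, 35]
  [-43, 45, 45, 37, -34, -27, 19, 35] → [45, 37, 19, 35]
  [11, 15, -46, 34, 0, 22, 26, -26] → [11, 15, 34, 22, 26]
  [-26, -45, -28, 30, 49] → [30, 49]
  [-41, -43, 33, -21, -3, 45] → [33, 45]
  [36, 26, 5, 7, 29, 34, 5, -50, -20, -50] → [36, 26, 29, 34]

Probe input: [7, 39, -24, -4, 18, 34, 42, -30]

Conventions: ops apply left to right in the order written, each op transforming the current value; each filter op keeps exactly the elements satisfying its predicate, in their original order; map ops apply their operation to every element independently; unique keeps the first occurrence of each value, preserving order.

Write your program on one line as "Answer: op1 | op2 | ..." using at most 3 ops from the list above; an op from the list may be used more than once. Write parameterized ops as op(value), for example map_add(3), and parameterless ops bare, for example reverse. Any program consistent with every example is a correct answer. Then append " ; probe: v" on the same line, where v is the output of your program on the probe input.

filter_gt(8) | unique ; probe: [39, 18, 34, 42]

Check, running the answer program on each example:
  [17, 32, 36, 21, 35] -> [17, 32, 36, 21, 35] -> [17, 32, 36, 21, 35]
  [-43, 45, 45, 37, -34, -27, 19, 35] -> [45, 45, 37, 19, 35] -> [45, 37, 19, 35]
  [11, 15, -46, 34, 0, 22, 26, -26] -> [11, 15, 34, 22, 26] -> [11, 15, 34, 22, 26]
  [-26, -45, -28, 30, 49] -> [30, 49] -> [30, 49]
  [-41, -43, 33, -21, -3, 45] -> [33, 45] -> [33, 45]
  [36, 26, 5, 7, 29, 34, 5, -50, -20, -50] -> [36, 26, 29, 34] -> [36, 26, 29, 34]
  probe: [7, 39, -24, -4, 18, 34, 42, -30] -> [39, 18, 34, 42] -> [39, 18, 34, 42]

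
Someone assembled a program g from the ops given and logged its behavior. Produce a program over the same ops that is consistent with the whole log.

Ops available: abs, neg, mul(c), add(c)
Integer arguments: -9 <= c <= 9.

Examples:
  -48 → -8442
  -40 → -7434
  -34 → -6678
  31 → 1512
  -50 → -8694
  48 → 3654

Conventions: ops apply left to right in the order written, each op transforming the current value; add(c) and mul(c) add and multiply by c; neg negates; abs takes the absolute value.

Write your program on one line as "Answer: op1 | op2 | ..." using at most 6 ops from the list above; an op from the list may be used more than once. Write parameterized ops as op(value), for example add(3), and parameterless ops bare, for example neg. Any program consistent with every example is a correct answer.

add(-4) | add(-8) | add(-7) | mul(-7) | mul(3) | mul(-6)

Check, running the answer program on each example:
  -48 -> -52 -> -60 -> -67 -> 469 -> 1407 -> -8442
  -40 -> -44 -> -52 -> -59 -> 413 -> 1239 -> -7434
  -34 -> -38 -> -46 -> -53 -> 371 -> 1113 -> -6678
  31 -> 27 -> 19 -> 12 -> -84 -> -252 -> 1512
  -50 -> -54 -> -62 -> -69 -> 483 -> 1449 -> -8694
  48 -> 44 -> 36 -> 29 -> -203 -> -609 -> 3654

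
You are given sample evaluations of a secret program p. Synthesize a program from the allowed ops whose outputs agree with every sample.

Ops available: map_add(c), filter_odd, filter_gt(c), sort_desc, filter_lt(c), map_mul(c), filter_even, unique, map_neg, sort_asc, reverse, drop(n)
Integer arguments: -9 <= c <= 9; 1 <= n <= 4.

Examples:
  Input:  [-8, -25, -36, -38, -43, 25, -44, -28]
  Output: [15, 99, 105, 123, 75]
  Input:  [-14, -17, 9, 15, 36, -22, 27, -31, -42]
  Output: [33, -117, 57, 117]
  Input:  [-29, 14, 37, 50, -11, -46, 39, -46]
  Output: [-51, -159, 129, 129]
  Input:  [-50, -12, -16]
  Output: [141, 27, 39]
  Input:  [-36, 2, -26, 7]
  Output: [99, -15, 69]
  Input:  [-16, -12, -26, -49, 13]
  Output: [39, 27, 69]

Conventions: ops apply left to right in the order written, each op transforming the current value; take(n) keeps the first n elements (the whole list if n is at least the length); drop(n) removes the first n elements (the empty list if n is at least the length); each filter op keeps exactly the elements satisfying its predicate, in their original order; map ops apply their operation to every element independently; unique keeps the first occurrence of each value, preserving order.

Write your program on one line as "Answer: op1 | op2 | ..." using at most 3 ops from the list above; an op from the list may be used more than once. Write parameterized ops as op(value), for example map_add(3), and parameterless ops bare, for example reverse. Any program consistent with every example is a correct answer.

map_add(3) | map_mul(-3) | filter_odd

Check, running the answer program on each example:
  [-8, -25, -36, -38, -43, 25, -44, -28] -> [-5, -22, -33, -35, -40, 28, -41, -25] -> [15, 66, 99, 105, 120, -84, 123, 75] -> [15, 99, 105, 123, 75]
  [-14, -17, 9, 15, 36, -22, 27, -31, -42] -> [-11, -14, 12, 18, 39, -19, 30, -28, -39] -> [33, 42, -36, -54, -117, 57, -90, 84, 117] -> [33, -117, 57, 117]
  [-29, 14, 37, 50, -11, -46, 39, -46] -> [-26, 17, 40, 53, -8, -43, 42, -43] -> [78, -51, -120, -159, 24, 129, -126, 129] -> [-51, -159, 129, 129]
  [-50, -12, -16] -> [-47, -9, -13] -> [141, 27, 39] -> [141, 27, 39]
  [-36, 2, -26, 7] -> [-33, 5, -23, 10] -> [99, -15, 69, -30] -> [99, -15, 69]
  [-16, -12, -26, -49, 13] -> [-13, -9, -23, -46, 16] -> [39, 27, 69, 138, -48] -> [39, 27, 69]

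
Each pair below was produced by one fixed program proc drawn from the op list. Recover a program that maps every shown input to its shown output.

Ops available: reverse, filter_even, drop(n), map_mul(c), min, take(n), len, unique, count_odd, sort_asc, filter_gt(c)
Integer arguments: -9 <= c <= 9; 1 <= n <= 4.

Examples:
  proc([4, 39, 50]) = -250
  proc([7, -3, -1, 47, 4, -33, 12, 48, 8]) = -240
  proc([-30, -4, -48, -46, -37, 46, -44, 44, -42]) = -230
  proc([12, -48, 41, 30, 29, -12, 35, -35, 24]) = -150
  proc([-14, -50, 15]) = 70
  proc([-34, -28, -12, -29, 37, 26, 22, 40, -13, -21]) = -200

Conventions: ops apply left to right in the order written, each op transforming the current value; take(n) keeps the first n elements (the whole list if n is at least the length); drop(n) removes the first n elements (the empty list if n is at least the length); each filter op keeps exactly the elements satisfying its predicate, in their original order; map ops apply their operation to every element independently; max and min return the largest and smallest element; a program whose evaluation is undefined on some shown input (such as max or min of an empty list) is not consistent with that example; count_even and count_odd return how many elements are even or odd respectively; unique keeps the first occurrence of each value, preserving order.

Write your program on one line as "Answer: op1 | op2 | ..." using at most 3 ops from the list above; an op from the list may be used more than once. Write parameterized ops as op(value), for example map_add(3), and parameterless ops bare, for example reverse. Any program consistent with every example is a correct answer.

map_mul(-5) | filter_even | min

Check, running the answer program on each example:
  [4, 39, 50] -> [-20, -195, -250] -> [-20, -250] -> -250
  [7, -3, -1, 47, 4, -33, 12, 48, 8] -> [-35, 15, 5, -235, -20, 165, -60, -240, -40] -> [-20, -60, -240, -40] -> -240
  [-30, -4, -48, -46, -37, 46, -44, 44, -42] -> [150, 20, 240, 230, 185, -230, 220, -220, 210] -> [150, 20, 240, 230, -230, 220, -220, 210] -> -230
  [12, -48, 41, 30, 29, -12, 35, -35, 24] -> [-60, 240, -205, -150, -145, 60, -175, 175, -120] -> [-60, 240, -150, 60, -120] -> -150
  [-14, -50, 15] -> [70, 250, -75] -> [70, 250] -> 70
  [-34, -28, -12, -29, 37, 26, 22, 40, -13, -21] -> [170, 140, 60, 145, -185, -130, -110, -200, 65, 105] -> [170, 140, 60, -130, -110, -200] -> -200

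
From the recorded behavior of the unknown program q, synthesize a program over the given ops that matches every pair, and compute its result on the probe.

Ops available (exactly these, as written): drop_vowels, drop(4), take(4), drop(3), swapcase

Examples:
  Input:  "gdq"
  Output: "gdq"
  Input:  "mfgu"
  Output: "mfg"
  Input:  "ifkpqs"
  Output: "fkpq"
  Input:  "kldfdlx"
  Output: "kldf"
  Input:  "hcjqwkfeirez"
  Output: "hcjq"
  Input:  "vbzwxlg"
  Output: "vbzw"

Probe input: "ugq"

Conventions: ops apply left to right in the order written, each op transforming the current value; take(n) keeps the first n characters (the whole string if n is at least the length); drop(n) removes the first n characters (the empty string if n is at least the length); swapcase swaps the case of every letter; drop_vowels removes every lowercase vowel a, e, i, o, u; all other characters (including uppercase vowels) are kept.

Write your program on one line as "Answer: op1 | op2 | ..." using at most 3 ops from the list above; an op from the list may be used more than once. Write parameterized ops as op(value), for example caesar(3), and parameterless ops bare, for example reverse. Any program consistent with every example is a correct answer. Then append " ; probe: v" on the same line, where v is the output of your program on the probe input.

drop_vowels | take(4) ; probe: "gq"

Check, running the answer program on each example:
  "gdq" -> "gdq" -> "gdq"
  "mfgu" -> "mfg" -> "mfg"
  "ifkpqs" -> "fkpqs" -> "fkpq"
  "kldfdlx" -> "kldfdlx" -> "kldf"
  "hcjqwkfeirez" -> "hcjqwkfrz" -> "hcjq"
  "vbzwxlg" -> "vbzwxlg" -> "vbzw"
  probe: "ugq" -> "gq" -> "gq"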